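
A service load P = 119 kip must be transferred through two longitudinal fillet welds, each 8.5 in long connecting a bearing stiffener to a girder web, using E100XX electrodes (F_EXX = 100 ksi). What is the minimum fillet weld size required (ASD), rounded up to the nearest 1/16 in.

Total weld length L = 17 in.
Required throat t_e = P × Ω / (0.6 F_EXX × L) = 119 × 2.0 / (0.6 × 100 × 17) = 0.2333 in.
Required leg w = t_e / 0.707 = 0.33 in → use 3/8 in.

w = 3/8 in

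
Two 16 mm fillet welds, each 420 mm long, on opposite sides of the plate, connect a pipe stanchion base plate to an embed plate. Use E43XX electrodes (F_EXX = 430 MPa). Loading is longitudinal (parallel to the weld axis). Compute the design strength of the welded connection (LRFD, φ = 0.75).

φR_n ≈ 1840 kN

Effective throat t_e = 0.707 × 16 = 11.31 mm.
Total length L = 840 mm; A_we = 11.31 × 840 = 9502 mm².
F_nw = 0.6 F_EXX = 0.6 × 430 = 258 MPa.
φR_n = 0.75 × 258 × 9502 × 10⁻³ = 1839 kN.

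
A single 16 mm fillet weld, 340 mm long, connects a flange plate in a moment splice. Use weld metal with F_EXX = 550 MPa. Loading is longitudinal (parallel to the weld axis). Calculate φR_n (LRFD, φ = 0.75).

Effective throat t_e = 0.707 × 16 = 11.31 mm.
Total length L = 340 mm; A_we = 11.31 × 340 = 3846 mm².
F_nw = 0.6 F_EXX = 0.6 × 550 = 330 MPa.
φR_n = 0.75 × 330 × 3846 × 10⁻³ = 951.9 kN.

φR_n ≈ 952 kN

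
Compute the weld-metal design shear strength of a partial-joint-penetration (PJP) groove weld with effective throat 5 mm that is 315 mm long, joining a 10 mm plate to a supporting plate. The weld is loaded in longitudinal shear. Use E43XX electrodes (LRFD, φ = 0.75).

E43XX → F_EXX = 430 MPa.
Effective throat (given) t_e = 5 mm.
A_we = 5 × 315 = 1575 mm².
F_nw = 0.6 F_EXX = 258 MPa.
φR_n = 0.75 × 258 × 1575 × 10⁻³ = 304.8 kN.

φR_n ≈ 305 kN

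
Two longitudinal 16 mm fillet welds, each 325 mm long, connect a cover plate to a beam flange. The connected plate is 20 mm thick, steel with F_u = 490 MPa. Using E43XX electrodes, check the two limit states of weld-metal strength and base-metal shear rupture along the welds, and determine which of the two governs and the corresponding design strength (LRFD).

φR_n ≈ 1420 kN (weld metal governs)

E43XX → F_EXX = 430 MPa.
t_e = 0.707 × 16 = 11.31 mm; L = 650 mm.
Weld metal: φR_n = 0.75 × 0.6 × 430 × 11.31 × 650 × 10⁻³ = 1423 kN.
Base metal (shear rupture): φR_n = 0.75 × 0.6 × 490 × 20 × 650 × 10⁻³ = 2866 kN.
Governing: weld metal.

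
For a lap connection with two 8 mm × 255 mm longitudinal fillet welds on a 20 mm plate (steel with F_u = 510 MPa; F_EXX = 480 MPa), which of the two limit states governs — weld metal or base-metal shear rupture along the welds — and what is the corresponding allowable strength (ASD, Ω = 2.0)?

R_n/Ω ≈ 415 kN (weld metal governs)

t_e = 0.707 × 8 = 5.656 mm; L = 510 mm.
Weld metal: R_n/Ω = (1/2.0) × 0.6 × 480 × 5.656 × 510 × 10⁻³ = 415.4 kN.
Base metal (shear rupture): R_n/Ω = (1/2.0) × 0.6 × 510 × 20 × 510 × 10⁻³ = 1561 kN.
Governing: weld metal.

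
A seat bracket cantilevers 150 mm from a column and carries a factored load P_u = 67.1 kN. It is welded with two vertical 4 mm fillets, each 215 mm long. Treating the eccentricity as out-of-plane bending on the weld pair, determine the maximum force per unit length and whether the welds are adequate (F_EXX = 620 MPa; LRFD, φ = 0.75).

f_max ≈ 672 N/mm; adequate

L_w = 2 × 215 = 430 mm; section modulus (unit throat) S = 2 × L²/6 = 15410 mm².
Direct shear f_v = P/L_w = 67.1×10³/430 = 156 N/mm.
Moment M = P × e = 67.1×10³ × 150 = 10065000 N·mm; bending f_b = M/S = 653.2 N/mm.
f_max = √(f_v² + f_b²) = √(156² + 653.2²) = 671.6 N/mm.
φr_n = 0.75 × 0.6 × 620 × (0.707 × 4) = 789 N/mm → adequate.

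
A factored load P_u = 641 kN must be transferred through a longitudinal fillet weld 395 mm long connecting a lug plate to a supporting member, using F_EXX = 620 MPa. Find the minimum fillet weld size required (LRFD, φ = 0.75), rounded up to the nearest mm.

w = 9 mm

Total weld length L = 395 mm.
Required throat t_e = P_u / (φ × 0.6 F_EXX × L) = 641 / (0.75 × 0.6 × 620 × 395 × 10⁻³) = 5.816 mm.
Required leg w = t_e / 0.707 = 8.227 mm → use 9 mm.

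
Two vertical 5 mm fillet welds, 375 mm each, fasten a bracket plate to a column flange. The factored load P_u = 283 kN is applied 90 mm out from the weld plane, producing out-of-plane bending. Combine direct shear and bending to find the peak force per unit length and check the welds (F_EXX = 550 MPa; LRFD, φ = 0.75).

L_w = 2 × 375 = 750 mm; section modulus (unit throat) S = 2 × L²/6 = 46880 mm².
Direct shear f_v = P/L_w = 283×10³/750 = 377.3 N/mm.
Moment M = P × e = 283×10³ × 90 = 25470000 N·mm; bending f_b = M/S = 543.4 N/mm.
f_max = √(f_v² + f_b²) = √(377.3² + 543.4²) = 661.5 N/mm.
φr_n = 0.75 × 0.6 × 550 × (0.707 × 5) = 874.9 N/mm → adequate.

f_max ≈ 662 N/mm; adequate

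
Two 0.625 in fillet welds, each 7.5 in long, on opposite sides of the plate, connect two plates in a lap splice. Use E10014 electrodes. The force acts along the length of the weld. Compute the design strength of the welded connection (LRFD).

E100XX → F_EXX = 100 ksi.
Effective throat t_e = 0.707 × 0.625 = 0.4419 in.
Total length L = 15 in; A_we = 0.4419 × 15 = 6.628 in².
F_nw = 0.6 F_EXX = 0.6 × 100 = 60 ksi.
φR_n = 0.75 × 60 × 6.628 = 298.3 kips.

φR_n ≈ 298 kips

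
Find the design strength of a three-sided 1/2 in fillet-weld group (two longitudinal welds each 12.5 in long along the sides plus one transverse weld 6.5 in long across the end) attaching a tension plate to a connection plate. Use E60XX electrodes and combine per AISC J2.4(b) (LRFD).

E60XX → F_EXX = 60 ksi.
t_e = 0.707 × 0.5 = 0.3535 in.
R_nwl = 0.6 × 60 × 0.3535 × 25 = 318.1 kips (longitudinal, 2 welds).
R_nwt = 0.6 × 60 × 0.3535 × 6.5 = 82.72 kips (transverse, base value).
(i) R_nwl + R_nwt = 400.9 kips; (ii) 0.85 R_nwl + 1.5 R_nwt = 394.5 kips.
R_n = max = 400.9 kips [governs: (i)]; φR_n = 300.7 kips.

φR_n ≈ 301 kips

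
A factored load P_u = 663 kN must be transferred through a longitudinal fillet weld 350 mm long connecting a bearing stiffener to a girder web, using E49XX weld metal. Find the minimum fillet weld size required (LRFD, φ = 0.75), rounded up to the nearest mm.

w = 13 mm

E49XX → F_EXX = 490 MPa.
Total weld length L = 350 mm.
Required throat t_e = P_u / (φ × 0.6 F_EXX × L) = 663 / (0.75 × 0.6 × 490 × 350 × 10⁻³) = 8.591 mm.
Required leg w = t_e / 0.707 = 12.15 mm → use 13 mm.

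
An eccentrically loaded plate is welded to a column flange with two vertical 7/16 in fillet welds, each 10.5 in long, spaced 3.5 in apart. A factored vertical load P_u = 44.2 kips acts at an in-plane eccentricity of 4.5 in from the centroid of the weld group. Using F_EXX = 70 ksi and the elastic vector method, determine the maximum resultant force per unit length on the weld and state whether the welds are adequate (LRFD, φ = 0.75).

Total weld length L_w = 21 in. Treat welds as unit-width lines.
Polar moment about centroid: J = 2[d³/12 + d(b/2)²] = 2[10.5³/12 + 10.5×1.75²] = 257.2 in³.
Direct shear f_v = P/L_w = 44.2 / 21 = 2.105 kip/in (vertical).
Torsion M = P·e = 44.2 × 4.5 = 198.9 kip·in.
Critical point at (x, y) = (1.75, 5.25) from centroid. f_tx = M·y/J = 4.059 kip/in; f_ty = M·x/J = 1.353 kip/in.
Resultant f_max = √[f_tx² + (f_v + f_ty)²] = √[4.059² + (2.105 + 1.353)²] = 5.332 kip/in.
Capacity per unit length: φr_n = 0.75 × 0.6 × 70 × (0.707 × 0.4375) = 9.743 kip/in.
5.332 ≤ 9.743 → adequate.

f_max ≈ 5.33 kip/in; adequate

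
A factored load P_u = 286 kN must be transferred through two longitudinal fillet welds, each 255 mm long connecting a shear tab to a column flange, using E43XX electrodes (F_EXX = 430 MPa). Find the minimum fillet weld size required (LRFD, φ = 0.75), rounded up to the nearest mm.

w = 5 mm

Total weld length L = 510 mm.
Required throat t_e = P_u / (φ × 0.6 F_EXX × L) = 286 / (0.75 × 0.6 × 430 × 510 × 10⁻³) = 2.898 mm.
Required leg w = t_e / 0.707 = 4.099 mm → use 5 mm.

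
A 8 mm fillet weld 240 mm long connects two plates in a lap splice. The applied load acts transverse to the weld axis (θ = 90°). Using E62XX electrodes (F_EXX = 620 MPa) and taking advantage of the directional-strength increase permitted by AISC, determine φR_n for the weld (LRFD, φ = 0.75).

φR_n ≈ 568 kN

t_e = 0.707 × 8 = 5.656 mm; A_we = 5.656 × 240 = 1357 mm².
Directional factor: 1.0 + 0.5 sin^1.5(90°) = 1.5.
F_nw = 0.6 × 620 × 1.5 = 558 MPa.
φR_n = 0.75 × 558 × 1357 × 10⁻³ = 568.1 kN.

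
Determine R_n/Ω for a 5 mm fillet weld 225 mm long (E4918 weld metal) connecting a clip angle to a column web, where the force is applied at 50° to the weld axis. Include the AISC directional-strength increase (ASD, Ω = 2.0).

R_n/Ω ≈ 156 kN

E49XX → F_EXX = 490 MPa.
t_e = 0.707 × 5 = 3.535 mm; A_we = 3.535 × 225 = 795.4 mm².
Directional factor: 1.0 + 0.5 sin^1.5(50°) = 1.335.
F_nw = 0.6 × 490 × 1.335 = 392.6 MPa.
R_n/Ω = (392.6 × 795.4) / 2.0 × 10⁻³ = 156.1 kN.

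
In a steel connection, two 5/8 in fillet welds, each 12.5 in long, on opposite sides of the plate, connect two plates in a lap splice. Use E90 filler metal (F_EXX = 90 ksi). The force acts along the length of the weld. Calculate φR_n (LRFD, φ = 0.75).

φR_n ≈ 447 kips

Effective throat t_e = 0.707 × 0.625 = 0.4419 in.
Total length L = 25 in; A_we = 0.4419 × 25 = 11.05 in².
F_nw = 0.6 F_EXX = 0.6 × 90 = 54 ksi.
φR_n = 0.75 × 54 × 11.05 = 447.4 kips.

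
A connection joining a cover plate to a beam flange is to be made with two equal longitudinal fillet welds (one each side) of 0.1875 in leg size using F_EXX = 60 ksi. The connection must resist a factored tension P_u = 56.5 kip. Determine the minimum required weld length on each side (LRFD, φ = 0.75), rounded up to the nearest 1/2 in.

Throat t_e = 0.707 × 0.1875 = 0.1326 in.
φr_n = 0.75 × 0.6 × 60 × 0.1326 = 3.579 kip/in.
L_req = P_u / φr_n = 56.5 / 3.579 = 15.79 in total.
Per side: 15.79 / 2 = 7.893 in.
Round up → use L = 8 in on each side.

L = 8 in on each side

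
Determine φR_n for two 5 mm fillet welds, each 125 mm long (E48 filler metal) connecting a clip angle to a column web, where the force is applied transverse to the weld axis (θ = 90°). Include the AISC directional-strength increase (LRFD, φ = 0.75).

E48XX → F_EXX = 480 MPa.
t_e = 0.707 × 5 = 3.535 mm; A_we = 3.535 × 250 = 883.7 mm².
Directional factor: 1.0 + 0.5 sin^1.5(90°) = 1.5.
F_nw = 0.6 × 480 × 1.5 = 432 MPa.
φR_n = 0.75 × 432 × 883.7 × 10⁻³ = 286.3 kN.

φR_n ≈ 286 kN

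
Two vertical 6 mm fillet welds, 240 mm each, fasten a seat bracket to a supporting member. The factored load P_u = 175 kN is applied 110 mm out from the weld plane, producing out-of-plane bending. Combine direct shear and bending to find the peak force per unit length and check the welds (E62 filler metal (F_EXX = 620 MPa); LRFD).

f_max ≈ 1070 N/mm; adequate

L_w = 2 × 240 = 480 mm; section modulus (unit throat) S = 2 × L²/6 = 19200 mm².
Direct shear f_v = P/L_w = 175×10³/480 = 364.6 N/mm.
Moment M = P × e = 175×10³ × 110 = 19250000 N·mm; bending f_b = M/S = 1003 N/mm.
f_max = √(f_v² + f_b²) = √(364.6² + 1003²) = 1067 N/mm.
φr_n = 0.75 × 0.6 × 620 × (0.707 × 6) = 1184 N/mm → adequate.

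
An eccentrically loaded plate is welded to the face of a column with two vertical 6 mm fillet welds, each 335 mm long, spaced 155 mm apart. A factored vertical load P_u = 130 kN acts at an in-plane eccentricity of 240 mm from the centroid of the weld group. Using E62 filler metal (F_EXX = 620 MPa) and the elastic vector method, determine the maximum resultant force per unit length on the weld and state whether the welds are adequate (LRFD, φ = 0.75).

f_max ≈ 665 N/mm; adequate

Total weld length L_w = 670 mm. Treat welds as unit-width lines.
Polar moment about centroid: J = 2[d³/12 + d(b/2)²] = 2[335³/12 + 335×77.5²] = 10290000 mm³.
Direct shear f_v = P/L_w = 130×10³ / 670 = 194 N/mm (vertical).
Torsion M = P·e = 130×10³ × 240 = 31200000 N·mm.
Critical point at (x, y) = (77.5, 167.5) from centroid. f_tx = M·y/J = 507.9 N/mm; f_ty = M·x/J = 235 N/mm.
Resultant f_max = √[f_tx² + (f_v + f_ty)²] = √[507.9² + (194 + 235)²] = 664.8 N/mm.
Capacity per unit length: φr_n = 0.75 × 0.6 × 620 × (0.707 × 6) = 1184 N/mm.
664.8 ≤ 1184 → adequate.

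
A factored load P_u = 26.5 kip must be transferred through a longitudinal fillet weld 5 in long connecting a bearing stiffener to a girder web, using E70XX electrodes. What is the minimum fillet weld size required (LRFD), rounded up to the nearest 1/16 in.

w = 1/4 in

E70XX → F_EXX = 70 ksi.
Total weld length L = 5 in.
Required throat t_e = P_u / (φ × 0.6 F_EXX × L) = 26.5 / (0.75 × 0.6 × 70 × 5) = 0.1683 in.
Required leg w = t_e / 0.707 = 0.238 in → use 1/4 in.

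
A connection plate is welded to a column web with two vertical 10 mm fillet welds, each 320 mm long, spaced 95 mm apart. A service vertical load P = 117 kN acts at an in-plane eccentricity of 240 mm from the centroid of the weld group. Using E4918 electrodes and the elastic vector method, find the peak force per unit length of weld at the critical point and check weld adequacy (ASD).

f_max ≈ 751 N/mm; adequate

E49XX → F_EXX = 490 MPa.
Total weld length L_w = 640 mm. Treat welds as unit-width lines.
Polar moment about centroid: J = 2[d³/12 + d(b/2)²] = 2[320³/12 + 320×47.5²] = 6905000 mm³.
Direct shear f_v = P/L_w = 117×10³ / 640 = 182.8 N/mm (vertical).
Torsion M = P·e = 117×10³ × 240 = 28080000 N·mm.
Critical point at (x, y) = (47.5, 160) from centroid. f_tx = M·y/J = 650.6 N/mm; f_ty = M·x/J = 193.2 N/mm.
Resultant f_max = √[f_tx² + (f_v + f_ty)²] = √[650.6² + (182.8 + 193.2)²] = 751.4 N/mm.
Capacity per unit length: r_n/Ω = (1/2.0) × 0.6 × 490 × (0.707 × 10) = 1039 N/mm.
751.4 ≤ 1039 → adequate.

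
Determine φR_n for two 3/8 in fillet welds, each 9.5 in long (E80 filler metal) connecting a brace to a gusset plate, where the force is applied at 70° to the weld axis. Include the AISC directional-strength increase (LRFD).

φR_n ≈ 264 kip

E80XX → F_EXX = 80 ksi.
t_e = 0.707 × 0.375 = 0.2651 in; A_we = 0.2651 × 19 = 5.037 in².
Directional factor: 1.0 + 0.5 sin^1.5(70°) = 1.455.
F_nw = 0.6 × 80 × 1.455 = 69.86 ksi.
φR_n = 0.75 × 69.86 × 5.037 = 263.9 kip.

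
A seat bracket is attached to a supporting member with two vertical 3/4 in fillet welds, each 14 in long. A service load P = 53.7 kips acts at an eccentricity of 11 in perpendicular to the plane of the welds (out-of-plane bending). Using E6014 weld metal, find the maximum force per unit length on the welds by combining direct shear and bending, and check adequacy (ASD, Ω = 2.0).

f_max ≈ 9.24 kip/in; adequate

E60XX → F_EXX = 60 ksi.
L_w = 2 × 14 = 28 in; section modulus (unit throat) S = 2 × L²/6 = 65.33 in².
Direct shear f_v = P/L_w = 53.7/28 = 1.918 kip/in.
Moment M = P × e = 53.7 × 11 = 590.7 kip·in; bending f_b = M/S = 9.041 kip/in.
f_max = √(f_v² + f_b²) = √(1.918² + 9.041²) = 9.242 kip/in.
r_n/Ω = (1/2.0) × 0.6 × 60 × (0.707 × 0.75) = 9.544 kip/in → adequate.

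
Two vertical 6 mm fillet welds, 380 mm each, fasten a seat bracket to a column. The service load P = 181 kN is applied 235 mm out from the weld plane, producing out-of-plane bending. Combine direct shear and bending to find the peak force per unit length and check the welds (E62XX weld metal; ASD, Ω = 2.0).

E62XX → F_EXX = 620 MPa.
L_w = 2 × 380 = 760 mm; section modulus (unit throat) S = 2 × L²/6 = 48130 mm².
Direct shear f_v = P/L_w = 181×10³/760 = 238.2 N/mm.
Moment M = P × e = 181×10³ × 235 = 42535000 N·mm; bending f_b = M/S = 883.7 N/mm.
f_max = √(f_v² + f_b²) = √(238.2² + 883.7²) = 915.2 N/mm.
r_n/Ω = (1/2.0) × 0.6 × 620 × (0.707 × 6) = 789 N/mm → NOT adequate.

f_max ≈ 915 N/mm; NOT adequate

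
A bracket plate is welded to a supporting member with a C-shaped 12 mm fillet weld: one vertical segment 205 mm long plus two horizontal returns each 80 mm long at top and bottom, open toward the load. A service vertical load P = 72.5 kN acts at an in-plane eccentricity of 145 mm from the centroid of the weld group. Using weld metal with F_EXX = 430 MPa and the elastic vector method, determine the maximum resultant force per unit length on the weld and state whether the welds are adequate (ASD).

Total weld length L_w = 365 mm. Treat welds as unit-width lines.
Centroid: x̄ = 2×80×40 / 365 = 17.53 mm from the vertical weld.
Polar moment about centroid: J = I_x + I_y = [205³/12 + 2×80×102.5²] + [205×17.53² + 2(80³/12 + 80×22.47²)] = 2628000 mm³.
Direct shear f_v = P/L_w = 72.5×10³ / 365 = 198.6 N/mm (vertical).
Torsion M = P·e = 72.5×10³ × 145 = 10512000 N·mm.
Critical point at (x, y) = (62.47, 102.5) from centroid. f_tx = M·y/J = 410 N/mm; f_ty = M·x/J = 249.9 N/mm.
Resultant f_max = √[f_tx² + (f_v + f_ty)²] = √[410² + (198.6 + 249.9)²] = 607.7 N/mm.
Capacity per unit length: r_n/Ω = (1/2.0) × 0.6 × 430 × (0.707 × 12) = 1094 N/mm.
607.7 ≤ 1094 → adequate.

f_max ≈ 608 N/mm; adequate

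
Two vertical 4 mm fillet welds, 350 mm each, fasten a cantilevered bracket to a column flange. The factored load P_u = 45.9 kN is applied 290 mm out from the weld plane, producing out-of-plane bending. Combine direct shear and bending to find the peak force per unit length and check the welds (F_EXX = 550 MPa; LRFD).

f_max ≈ 333 N/mm; adequate

L_w = 2 × 350 = 700 mm; section modulus (unit throat) S = 2 × L²/6 = 40830 mm².
Direct shear f_v = P/L_w = 45.9×10³/700 = 65.57 N/mm.
Moment M = P × e = 45.9×10³ × 290 = 13311000 N·mm; bending f_b = M/S = 326 N/mm.
f_max = √(f_v² + f_b²) = √(65.57² + 326²) = 332.5 N/mm.
φr_n = 0.75 × 0.6 × 550 × (0.707 × 4) = 699.9 N/mm → adequate.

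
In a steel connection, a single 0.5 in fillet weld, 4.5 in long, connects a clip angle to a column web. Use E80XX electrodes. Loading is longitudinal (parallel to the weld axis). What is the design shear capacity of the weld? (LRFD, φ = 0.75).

E80XX → F_EXX = 80 ksi.
Effective throat t_e = 0.707 × 0.5 = 0.3535 in.
Total length L = 4.5 in; A_we = 0.3535 × 4.5 = 1.591 in².
F_nw = 0.6 F_EXX = 0.6 × 80 = 48 ksi.
φR_n = 0.75 × 48 × 1.591 = 57.27 kip.

φR_n ≈ 57.3 kip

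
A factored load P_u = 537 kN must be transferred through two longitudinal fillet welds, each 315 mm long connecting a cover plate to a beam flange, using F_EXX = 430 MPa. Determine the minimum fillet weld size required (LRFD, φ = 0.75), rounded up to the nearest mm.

w = 7 mm

Total weld length L = 630 mm.
Required throat t_e = P_u / (φ × 0.6 F_EXX × L) = 537 / (0.75 × 0.6 × 430 × 630 × 10⁻³) = 4.405 mm.
Required leg w = t_e / 0.707 = 6.231 mm → use 7 mm.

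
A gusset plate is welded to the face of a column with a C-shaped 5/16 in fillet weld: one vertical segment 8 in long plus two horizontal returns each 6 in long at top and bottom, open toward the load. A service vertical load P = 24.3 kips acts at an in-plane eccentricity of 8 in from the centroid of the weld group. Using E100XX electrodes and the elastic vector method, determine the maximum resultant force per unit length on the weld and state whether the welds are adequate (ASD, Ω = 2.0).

f_max ≈ 4.55 kip/in; adequate

E100XX → F_EXX = 100 ksi.
Total weld length L_w = 20 in. Treat welds as unit-width lines.
Centroid: x̄ = 2×6×3 / 20 = 1.8 in from the vertical weld.
Polar moment about centroid: J = I_x + I_y = [8³/12 + 2×6×4²] + [8×1.8² + 2(6³/12 + 6×1.2²)] = 313.9 in³.
Direct shear f_v = P/L_w = 24.3 / 20 = 1.215 kip/in (vertical).
Torsion M = P·e = 24.3 × 8 = 194.4 kip·in.
Critical point at (x, y) = (4.2, 4) from centroid. f_tx = M·y/J = 2.477 kip/in; f_ty = M·x/J = 2.601 kip/in.
Resultant f_max = √[f_tx² + (f_v + f_ty)²] = √[2.477² + (1.215 + 2.601)²] = 4.55 kip/in.
Capacity per unit length: r_n/Ω = (1/2.0) × 0.6 × 100 × (0.707 × 0.3125) = 6.628 kip/in.
4.55 ≤ 6.628 → adequate.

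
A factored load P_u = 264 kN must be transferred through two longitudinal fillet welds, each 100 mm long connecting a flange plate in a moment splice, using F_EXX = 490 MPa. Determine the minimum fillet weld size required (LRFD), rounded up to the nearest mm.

Total weld length L = 200 mm.
Required throat t_e = P_u / (φ × 0.6 F_EXX × L) = 264 / (0.75 × 0.6 × 490 × 200 × 10⁻³) = 5.986 mm.
Required leg w = t_e / 0.707 = 8.467 mm → use 9 mm.

w = 9 mm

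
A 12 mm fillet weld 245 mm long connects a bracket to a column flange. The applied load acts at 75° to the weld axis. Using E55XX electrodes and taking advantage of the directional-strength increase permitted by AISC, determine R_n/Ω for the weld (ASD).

E55XX → F_EXX = 550 MPa.
t_e = 0.707 × 12 = 8.484 mm; A_we = 8.484 × 245 = 2079 mm².
Directional factor: 1.0 + 0.5 sin^1.5(75°) = 1.475.
F_nw = 0.6 × 550 × 1.475 = 486.6 MPa.
R_n/Ω = (486.6 × 2079) / 2.0 × 10⁻³ = 505.8 kN.

R_n/Ω ≈ 506 kN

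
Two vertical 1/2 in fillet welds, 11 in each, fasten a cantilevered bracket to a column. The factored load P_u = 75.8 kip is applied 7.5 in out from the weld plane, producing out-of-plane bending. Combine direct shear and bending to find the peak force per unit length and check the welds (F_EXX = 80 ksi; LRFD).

L_w = 2 × 11 = 22 in; section modulus (unit throat) S = 2 × L²/6 = 40.33 in².
Direct shear f_v = P/L_w = 75.8/22 = 3.445 kip/in.
Moment M = P × e = 75.8 × 7.5 = 568.5 kip·in; bending f_b = M/S = 14.1 kip/in.
f_max = √(f_v² + f_b²) = √(3.445² + 14.1²) = 14.51 kip/in.
φr_n = 0.75 × 0.6 × 80 × (0.707 × 0.5) = 12.73 kip/in → NOT adequate.

f_max ≈ 14.5 kip/in; NOT adequate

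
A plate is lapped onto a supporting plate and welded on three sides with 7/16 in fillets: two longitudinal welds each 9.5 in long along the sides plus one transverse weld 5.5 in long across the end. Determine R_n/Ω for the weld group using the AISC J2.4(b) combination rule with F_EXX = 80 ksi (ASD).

t_e = 0.707 × 0.4375 = 0.3093 in.
R_nwl = 0.6 × 80 × 0.3093 × 19 = 282.1 kip (longitudinal, 2 welds).
R_nwt = 0.6 × 80 × 0.3093 × 5.5 = 81.66 kip (transverse, base value).
(i) R_nwl + R_nwt = 363.8 kip; (ii) 0.85 R_nwl + 1.5 R_nwt = 362.3 kip.
R_n = max = 363.8 kip [governs: (i)]; R_n/Ω = 181.9 kip.

R_n/Ω ≈ 182 kip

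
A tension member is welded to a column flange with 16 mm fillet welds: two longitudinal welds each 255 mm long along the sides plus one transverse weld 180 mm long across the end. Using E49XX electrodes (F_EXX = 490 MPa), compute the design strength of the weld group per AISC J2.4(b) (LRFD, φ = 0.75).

t_e = 0.707 × 16 = 11.31 mm.
R_nwl = 0.6 × 490 × 11.31 × 510 × 10⁻³ = 1696 kN (longitudinal, 2 welds).
R_nwt = 0.6 × 490 × 11.31 × 180 × 10⁻³ = 598.6 kN (transverse, base value).
(i) R_nwl + R_nwt = 2295 kN; (ii) 0.85 R_nwl + 1.5 R_nwt = 2340 kN.
R_n = max = 2340 kN [governs: (ii)]; φR_n = 1755 kN.

φR_n ≈ 1750 kN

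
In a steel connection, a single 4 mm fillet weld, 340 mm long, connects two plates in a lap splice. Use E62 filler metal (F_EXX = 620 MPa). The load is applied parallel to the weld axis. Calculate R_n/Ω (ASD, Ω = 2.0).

R_n/Ω ≈ 179 kN

Effective throat t_e = 0.707 × 4 = 2.828 mm.
Total length L = 340 mm; A_we = 2.828 × 340 = 961.5 mm².
F_nw = 0.6 F_EXX = 0.6 × 620 = 372 MPa.
R_n = 372 × 961.5 × 10⁻³ = 357.7 kN; R_n/Ω = 357.7/2.0 = 178.8 kN.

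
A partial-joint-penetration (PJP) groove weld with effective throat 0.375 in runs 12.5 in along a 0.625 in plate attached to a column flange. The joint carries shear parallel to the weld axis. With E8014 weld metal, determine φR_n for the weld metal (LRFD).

φR_n ≈ 169 kips

E80XX → F_EXX = 80 ksi.
Effective throat (given) t_e = 0.375 in.
A_we = 0.375 × 12.5 = 4.688 in².
F_nw = 0.6 F_EXX = 48 ksi.
φR_n = 0.75 × 48 × 4.688 = 168.8 kips.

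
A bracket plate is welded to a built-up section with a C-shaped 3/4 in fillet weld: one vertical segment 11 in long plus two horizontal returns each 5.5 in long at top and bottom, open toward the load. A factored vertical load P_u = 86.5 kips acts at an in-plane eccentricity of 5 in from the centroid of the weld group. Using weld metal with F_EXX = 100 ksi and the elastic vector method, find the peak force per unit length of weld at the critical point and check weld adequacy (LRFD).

Total weld length L_w = 22 in. Treat welds as unit-width lines.
Centroid: x̄ = 2×5.5×2.75 / 22 = 1.375 in from the vertical weld.
Polar moment about centroid: J = I_x + I_y = [11³/12 + 2×5.5×5.5²] + [11×1.375² + 2(5.5³/12 + 5.5×1.375²)] = 513 in³.
Direct shear f_v = P/L_w = 86.5 / 22 = 3.932 kip/in (vertical).
Torsion M = P·e = 86.5 × 5 = 432.5 kip·in.
Critical point at (x, y) = (4.125, 5.5) from centroid. f_tx = M·y/J = 4.637 kip/in; f_ty = M·x/J = 3.478 kip/in.
Resultant f_max = √[f_tx² + (f_v + f_ty)²] = √[4.637² + (3.932 + 3.478)²] = 8.741 kip/in.
Capacity per unit length: φr_n = 0.75 × 0.6 × 100 × (0.707 × 0.75) = 23.86 kip/in.
8.741 ≤ 23.86 → adequate.

f_max ≈ 8.74 kip/in; adequate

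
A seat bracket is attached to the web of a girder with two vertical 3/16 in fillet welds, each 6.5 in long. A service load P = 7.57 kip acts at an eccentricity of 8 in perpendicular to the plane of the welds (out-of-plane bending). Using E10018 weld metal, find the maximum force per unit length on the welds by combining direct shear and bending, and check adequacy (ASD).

f_max ≈ 4.34 kip/in; NOT adequate

E100XX → F_EXX = 100 ksi.
L_w = 2 × 6.5 = 13 in; section modulus (unit throat) S = 2 × L²/6 = 14.08 in².
Direct shear f_v = P/L_w = 7.57/13 = 0.5823 kip/in.
Moment M = P × e = 7.57 × 8 = 60.56 kip·in; bending f_b = M/S = 4.3 kip/in.
f_max = √(f_v² + f_b²) = √(0.5823² + 4.3²) = 4.339 kip/in.
r_n/Ω = (1/2.0) × 0.6 × 100 × (0.707 × 0.1875) = 3.977 kip/in → NOT adequate.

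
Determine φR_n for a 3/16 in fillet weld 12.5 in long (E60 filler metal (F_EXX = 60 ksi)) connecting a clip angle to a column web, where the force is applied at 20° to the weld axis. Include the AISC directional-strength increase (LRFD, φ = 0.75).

φR_n ≈ 49.2 kip

t_e = 0.707 × 0.1875 = 0.1326 in; A_we = 0.1326 × 12.5 = 1.657 in².
Directional factor: 1.0 + 0.5 sin^1.5(20°) = 1.1.
F_nw = 0.6 × 60 × 1.1 = 39.6 ksi.
φR_n = 0.75 × 39.6 × 1.657 = 49.21 kip.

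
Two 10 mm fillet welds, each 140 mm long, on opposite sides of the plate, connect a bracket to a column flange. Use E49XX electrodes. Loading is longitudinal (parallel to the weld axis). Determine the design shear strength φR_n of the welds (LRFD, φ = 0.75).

E49XX → F_EXX = 490 MPa.
Effective throat t_e = 0.707 × 10 = 7.07 mm.
Total length L = 280 mm; A_we = 7.07 × 280 = 1980 mm².
F_nw = 0.6 F_EXX = 0.6 × 490 = 294 MPa.
φR_n = 0.75 × 294 × 1980 × 10⁻³ = 436.5 kN.

φR_n ≈ 437 kN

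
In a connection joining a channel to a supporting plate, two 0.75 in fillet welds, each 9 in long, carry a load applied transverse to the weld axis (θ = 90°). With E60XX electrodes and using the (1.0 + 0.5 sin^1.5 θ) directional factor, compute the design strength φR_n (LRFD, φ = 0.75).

E60XX → F_EXX = 60 ksi.
t_e = 0.707 × 0.75 = 0.5302 in; A_we = 0.5302 × 18 = 9.544 in².
Directional factor: 1.0 + 0.5 sin^1.5(90°) = 1.5.
F_nw = 0.6 × 60 × 1.5 = 54 ksi.
φR_n = 0.75 × 54 × 9.544 = 386.6 kips.

φR_n ≈ 387 kips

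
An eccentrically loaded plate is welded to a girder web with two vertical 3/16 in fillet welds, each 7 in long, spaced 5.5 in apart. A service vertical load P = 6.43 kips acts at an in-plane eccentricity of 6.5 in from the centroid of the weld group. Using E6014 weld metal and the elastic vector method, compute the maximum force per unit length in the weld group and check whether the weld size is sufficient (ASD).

E60XX → F_EXX = 60 ksi.
Total weld length L_w = 14 in. Treat welds as unit-width lines.
Polar moment about centroid: J = 2[d³/12 + d(b/2)²] = 2[7³/12 + 7×2.75²] = 163 in³.
Direct shear f_v = P/L_w = 6.43 / 14 = 0.4593 kip/in (vertical).
Torsion M = P·e = 6.43 × 6.5 = 41.795 kip·in.
Critical point at (x, y) = (2.75, 3.5) from centroid. f_tx = M·y/J = 0.8972 kip/in; f_ty = M·x/J = 0.705 kip/in.
Resultant f_max = √[f_tx² + (f_v + f_ty)²] = √[0.8972² + (0.4593 + 0.705)²] = 1.47 kip/in.
Capacity per unit length: r_n/Ω = (1/2.0) × 0.6 × 60 × (0.707 × 0.1875) = 2.386 kip/in.
1.47 ≤ 2.386 → adequate.

f_max ≈ 1.47 kip/in; adequate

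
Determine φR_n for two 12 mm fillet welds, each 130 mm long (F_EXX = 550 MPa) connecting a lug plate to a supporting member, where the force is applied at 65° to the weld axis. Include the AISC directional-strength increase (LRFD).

t_e = 0.707 × 12 = 8.484 mm; A_we = 8.484 × 260 = 2206 mm².
Directional factor: 1.0 + 0.5 sin^1.5(65°) = 1.431.
F_nw = 0.6 × 550 × 1.431 = 472.4 MPa.
φR_n = 0.75 × 472.4 × 2206 × 10⁻³ = 781.5 kN.

φR_n ≈ 781 kN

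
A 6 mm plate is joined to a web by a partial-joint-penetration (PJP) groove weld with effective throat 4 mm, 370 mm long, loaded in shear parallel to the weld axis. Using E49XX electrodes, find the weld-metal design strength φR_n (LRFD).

E49XX → F_EXX = 490 MPa.
Effective throat (given) t_e = 4 mm.
A_we = 4 × 370 = 1480 mm².
F_nw = 0.6 F_EXX = 294 MPa.
φR_n = 0.75 × 294 × 1480 × 10⁻³ = 326.3 kN.

φR_n ≈ 326 kN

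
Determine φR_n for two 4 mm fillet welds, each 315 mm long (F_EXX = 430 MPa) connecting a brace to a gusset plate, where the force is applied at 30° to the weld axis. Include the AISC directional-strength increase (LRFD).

φR_n ≈ 406 kN

t_e = 0.707 × 4 = 2.828 mm; A_we = 2.828 × 630 = 1782 mm².
Directional factor: 1.0 + 0.5 sin^1.5(30°) = 1.177.
F_nw = 0.6 × 430 × 1.177 = 303.6 MPa.
φR_n = 0.75 × 303.6 × 1782 × 10⁻³ = 405.7 kN.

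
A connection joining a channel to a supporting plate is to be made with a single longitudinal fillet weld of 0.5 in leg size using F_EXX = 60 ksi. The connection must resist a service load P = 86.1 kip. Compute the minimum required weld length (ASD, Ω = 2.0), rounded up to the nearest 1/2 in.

L = 14 in

Throat t_e = 0.707 × 0.5 = 0.3535 in.
r_n/Ω = (0.6 × 60 × 0.3535) / 2.0 = 6.363 kip/in.
L_req = P / (r_n/Ω) = 86.1 / 6.363 = 13.53 in total.
Round up → use L = 14 in.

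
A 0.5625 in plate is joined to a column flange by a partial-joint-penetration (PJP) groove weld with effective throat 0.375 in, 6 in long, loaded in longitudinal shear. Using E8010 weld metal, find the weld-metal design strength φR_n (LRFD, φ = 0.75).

E80XX → F_EXX = 80 ksi.
Effective throat (given) t_e = 0.375 in.
A_we = 0.375 × 6 = 2.25 in².
F_nw = 0.6 F_EXX = 48 ksi.
φR_n = 0.75 × 48 × 2.25 = 81 kip.

φR_n ≈ 81 kip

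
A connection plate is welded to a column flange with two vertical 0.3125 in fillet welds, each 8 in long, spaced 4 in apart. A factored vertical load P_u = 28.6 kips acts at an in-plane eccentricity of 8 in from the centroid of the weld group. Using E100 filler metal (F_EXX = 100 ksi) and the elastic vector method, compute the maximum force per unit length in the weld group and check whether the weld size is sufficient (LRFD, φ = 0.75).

f_max ≈ 7.82 kip/in; adequate

Total weld length L_w = 16 in. Treat welds as unit-width lines.
Polar moment about centroid: J = 2[d³/12 + d(b/2)²] = 2[8³/12 + 8×2²] = 149.3 in³.
Direct shear f_v = P/L_w = 28.6 / 16 = 1.788 kip/in (vertical).
Torsion M = P·e = 28.6 × 8 = 228.8 kip·in.
Critical point at (x, y) = (2, 4) from centroid. f_tx = M·y/J = 6.129 kip/in; f_ty = M·x/J = 3.064 kip/in.
Resultant f_max = √[f_tx² + (f_v + f_ty)²] = √[6.129² + (1.788 + 3.064)²] = 7.817 kip/in.
Capacity per unit length: φr_n = 0.75 × 0.6 × 100 × (0.707 × 0.3125) = 9.942 kip/in.
7.817 ≤ 9.942 → adequate.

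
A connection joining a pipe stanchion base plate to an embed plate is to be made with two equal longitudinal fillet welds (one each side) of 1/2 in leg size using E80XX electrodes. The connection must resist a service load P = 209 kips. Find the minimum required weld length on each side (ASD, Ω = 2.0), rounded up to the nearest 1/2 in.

E80XX → F_EXX = 80 ksi.
Throat t_e = 0.707 × 0.5 = 0.3535 in.
r_n/Ω = (0.6 × 80 × 0.3535) / 2.0 = 8.484 kip/in.
L_req = P / (r_n/Ω) = 209 / 8.484 = 24.63 in total.
Per side: 24.63 / 2 = 12.32 in.
Round up → use L = 12.5 in on each side.

L = 12.5 in on each side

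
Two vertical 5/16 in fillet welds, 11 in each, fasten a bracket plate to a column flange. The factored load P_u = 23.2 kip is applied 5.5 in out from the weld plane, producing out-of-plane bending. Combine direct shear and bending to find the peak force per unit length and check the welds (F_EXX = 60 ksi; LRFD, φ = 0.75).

f_max ≈ 3.33 kip/in; adequate

L_w = 2 × 11 = 22 in; section modulus (unit throat) S = 2 × L²/6 = 40.33 in².
Direct shear f_v = P/L_w = 23.2/22 = 1.055 kip/in.
Moment M = P × e = 23.2 × 5.5 = 127.6 kip·in; bending f_b = M/S = 3.164 kip/in.
f_max = √(f_v² + f_b²) = √(1.055² + 3.164²) = 3.335 kip/in.
φr_n = 0.75 × 0.6 × 60 × (0.707 × 0.3125) = 5.965 kip/in → adequate.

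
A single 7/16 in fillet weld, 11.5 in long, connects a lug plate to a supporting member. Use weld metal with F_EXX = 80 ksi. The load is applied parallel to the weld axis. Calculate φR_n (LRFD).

φR_n ≈ 128 kip

Effective throat t_e = 0.707 × 0.4375 = 0.3093 in.
Total length L = 11.5 in; A_we = 0.3093 × 11.5 = 3.557 in².
F_nw = 0.6 F_EXX = 0.6 × 80 = 48 ksi.
φR_n = 0.75 × 48 × 3.557 = 128.1 kip.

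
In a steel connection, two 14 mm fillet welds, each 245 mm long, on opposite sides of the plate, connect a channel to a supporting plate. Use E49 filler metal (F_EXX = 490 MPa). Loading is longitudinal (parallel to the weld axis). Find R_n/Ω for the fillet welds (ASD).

R_n/Ω ≈ 713 kN

Effective throat t_e = 0.707 × 14 = 9.898 mm.
Total length L = 490 mm; A_we = 9.898 × 490 = 4850 mm².
F_nw = 0.6 F_EXX = 0.6 × 490 = 294 MPa.
R_n = 294 × 4850 × 10⁻³ = 1426 kN; R_n/Ω = 1426/2.0 = 713 kN.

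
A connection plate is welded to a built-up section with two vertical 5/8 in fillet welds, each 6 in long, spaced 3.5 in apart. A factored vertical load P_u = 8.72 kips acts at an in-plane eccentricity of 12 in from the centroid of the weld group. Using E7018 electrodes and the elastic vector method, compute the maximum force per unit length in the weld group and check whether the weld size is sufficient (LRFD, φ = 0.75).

f_max ≈ 5.4 kip/in; adequate

E70XX → F_EXX = 70 ksi.
Total weld length L_w = 12 in. Treat welds as unit-width lines.
Polar moment about centroid: J = 2[d³/12 + d(b/2)²] = 2[6³/12 + 6×1.75²] = 72.75 in³.
Direct shear f_v = P/L_w = 8.72 / 12 = 0.7267 kip/in (vertical).
Torsion M = P·e = 8.72 × 12 = 104.64 kip·in.
Critical point at (x, y) = (1.75, 3) from centroid. f_tx = M·y/J = 4.315 kip/in; f_ty = M·x/J = 2.517 kip/in.
Resultant f_max = √[f_tx² + (f_v + f_ty)²] = √[4.315² + (0.7267 + 2.517)²] = 5.398 kip/in.
Capacity per unit length: φr_n = 0.75 × 0.6 × 70 × (0.707 × 0.625) = 13.92 kip/in.
5.398 ≤ 13.92 → adequate.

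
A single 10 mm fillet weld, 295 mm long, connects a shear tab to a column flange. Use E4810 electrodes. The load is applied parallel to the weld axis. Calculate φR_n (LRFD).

φR_n ≈ 451 kN

E48XX → F_EXX = 480 MPa.
Effective throat t_e = 0.707 × 10 = 7.07 mm.
Total length L = 295 mm; A_we = 7.07 × 295 = 2086 mm².
F_nw = 0.6 F_EXX = 0.6 × 480 = 288 MPa.
φR_n = 0.75 × 288 × 2086 × 10⁻³ = 450.5 kN.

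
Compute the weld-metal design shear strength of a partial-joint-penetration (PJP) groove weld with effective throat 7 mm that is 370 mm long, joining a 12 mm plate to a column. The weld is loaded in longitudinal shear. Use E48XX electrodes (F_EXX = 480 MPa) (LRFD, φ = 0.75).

φR_n ≈ 559 kN

Effective throat (given) t_e = 7 mm.
A_we = 7 × 370 = 2590 mm².
F_nw = 0.6 F_EXX = 288 MPa.
φR_n = 0.75 × 288 × 2590 × 10⁻³ = 559.4 kN.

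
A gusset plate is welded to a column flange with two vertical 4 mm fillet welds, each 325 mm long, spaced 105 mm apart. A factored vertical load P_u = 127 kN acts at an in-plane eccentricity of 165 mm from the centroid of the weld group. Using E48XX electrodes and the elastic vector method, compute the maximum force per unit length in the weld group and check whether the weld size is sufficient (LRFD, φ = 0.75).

E48XX → F_EXX = 480 MPa.
Total weld length L_w = 650 mm. Treat welds as unit-width lines.
Polar moment about centroid: J = 2[d³/12 + d(b/2)²] = 2[325³/12 + 325×52.5²] = 7513000 mm³.
Direct shear f_v = P/L_w = 127×10³ / 650 = 195.4 N/mm (vertical).
Torsion M = P·e = 127×10³ × 165 = 20955000 N·mm.
Critical point at (x, y) = (52.5, 162.5) from centroid. f_tx = M·y/J = 453.2 N/mm; f_ty = M·x/J = 146.4 N/mm.
Resultant f_max = √[f_tx² + (f_v + f_ty)²] = √[453.2² + (195.4 + 146.4)²] = 567.7 N/mm.
Capacity per unit length: φr_n = 0.75 × 0.6 × 480 × (0.707 × 4) = 610.8 N/mm.
567.7 ≤ 610.8 → adequate.

f_max ≈ 568 N/mm; adequate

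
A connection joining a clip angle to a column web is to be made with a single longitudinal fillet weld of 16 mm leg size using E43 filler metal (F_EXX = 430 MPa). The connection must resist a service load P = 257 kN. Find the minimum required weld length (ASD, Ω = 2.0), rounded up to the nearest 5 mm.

L = 180 mm

Throat t_e = 0.707 × 16 = 11.31 mm.
r_n/Ω = (0.6 × 430 × 11.31) / 2.0 = 1459 N/mm = 1.459 kN/mm.
L_req = P / (r_n/Ω) = 257 / 1.459 = 176.1 mm total.
Round up → use L = 180 mm.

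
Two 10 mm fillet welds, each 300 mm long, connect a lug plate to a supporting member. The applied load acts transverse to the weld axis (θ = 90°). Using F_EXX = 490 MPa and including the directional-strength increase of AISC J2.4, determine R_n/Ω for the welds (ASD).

R_n/Ω ≈ 935 kN

t_e = 0.707 × 10 = 7.07 mm; A_we = 7.07 × 600 = 4242 mm².
Directional factor: 1.0 + 0.5 sin^1.5(90°) = 1.5.
F_nw = 0.6 × 490 × 1.5 = 441 MPa.
R_n/Ω = (441 × 4242) / 2.0 × 10⁻³ = 935.4 kN.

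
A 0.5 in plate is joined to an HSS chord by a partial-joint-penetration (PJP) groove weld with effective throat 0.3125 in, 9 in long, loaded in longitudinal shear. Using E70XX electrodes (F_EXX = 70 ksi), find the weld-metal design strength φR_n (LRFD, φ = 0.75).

φR_n ≈ 88.6 kips

Effective throat (given) t_e = 0.3125 in.
A_we = 0.3125 × 9 = 2.812 in².
F_nw = 0.6 F_EXX = 42 ksi.
φR_n = 0.75 × 42 × 2.812 = 88.59 kips.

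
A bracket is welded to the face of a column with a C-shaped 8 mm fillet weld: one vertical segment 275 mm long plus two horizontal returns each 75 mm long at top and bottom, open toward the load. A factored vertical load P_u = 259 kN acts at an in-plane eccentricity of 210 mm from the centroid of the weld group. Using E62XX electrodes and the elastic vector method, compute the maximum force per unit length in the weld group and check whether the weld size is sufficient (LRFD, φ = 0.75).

f_max ≈ 2040 N/mm; NOT adequate

E62XX → F_EXX = 620 MPa.
Total weld length L_w = 425 mm. Treat welds as unit-width lines.
Centroid: x̄ = 2×75×37.5 / 425 = 13.24 mm from the vertical weld.
Polar moment about centroid: J = I_x + I_y = [275³/12 + 2×75×137.5²] + [275×13.24² + 2(75³/12 + 75×24.26²)] = 4776000 mm³.
Direct shear f_v = P/L_w = 259×10³ / 425 = 609.4 N/mm (vertical).
Torsion M = P·e = 259×10³ × 210 = 54390000 N·mm.
Critical point at (x, y) = (61.76, 137.5) from centroid. f_tx = M·y/J = 1566 N/mm; f_ty = M·x/J = 703.4 N/mm.
Resultant f_max = √[f_tx² + (f_v + f_ty)²] = √[1566² + (609.4 + 703.4)²] = 2043 N/mm.
Capacity per unit length: φr_n = 0.75 × 0.6 × 620 × (0.707 × 8) = 1578 N/mm.
2043 > 1578 → NOT adequate.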